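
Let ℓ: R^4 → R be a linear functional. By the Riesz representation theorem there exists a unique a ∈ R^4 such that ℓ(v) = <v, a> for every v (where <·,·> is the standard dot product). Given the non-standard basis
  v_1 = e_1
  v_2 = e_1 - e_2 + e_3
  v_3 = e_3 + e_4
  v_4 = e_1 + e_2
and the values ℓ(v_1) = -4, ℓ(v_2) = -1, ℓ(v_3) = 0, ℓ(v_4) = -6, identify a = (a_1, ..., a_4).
a = (-4, -2, 1, -1)

Write a = (a_1, ..., a_4) in the standard basis. For each basis vector v_i, ℓ(v_i) = <v_i, a> is a linear equation in the a_j's. Collect the n equations into a matrix system V a = ℓ, where row i of V is v_i (expressed in the standard basis). Since V is invertible (lower-triangular with 1s on the diagonal, up to permutation), solve by back-substitution:
  V =
[[1, 0, 0, 0],
 [1, -1, 1, 0],
 [0, 0, 1, 1],
 [1, 1, 0, 0]]
  V a = (-4, -1, 0, -6)
Solving gives a = (-4, -2, 1, -1).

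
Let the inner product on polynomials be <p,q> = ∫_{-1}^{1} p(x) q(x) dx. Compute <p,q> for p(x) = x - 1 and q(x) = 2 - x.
<p,q> = -14/3

Expand the product: p(x)·q(x) = -x^2 + 3*x - 2.
∫_{-1}^{1} of each monomial x^k gives [2/(k+1) if k even, 0 if k odd]. Integrating term-by-term (or equivalently evaluating the antiderivative F(x) = -x^3/3 + 3*x^2/2 - 2*x at the endpoints):
  F(1) − F(−1) = -5/6 − (23/6) = -14/3.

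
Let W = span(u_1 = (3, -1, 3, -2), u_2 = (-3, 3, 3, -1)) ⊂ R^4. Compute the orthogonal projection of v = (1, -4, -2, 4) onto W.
proj_W(v) = (1083/643, -1525/643, -2409/643, 1024/643)

Set up U = [u_1 | ... | u_2] ∈ R^(4×2). The projector onto W = col(U) is P = U (U^T U)^(-1) U^T.
Compute U^T U =
  [23, -1]
  [-1, 28],
and U^T v = (-7, -25).
Solve U^T U · c = U^T v for the coefficients: c = (-221/643, -582/643). The projection is proj_W(v) = U c.
Check: (v - proj_W(v)) · u_1 = 0  (should be 0).
Check: (v - proj_W(v)) · u_2 = 0  (should be 0).
Result: proj_W(v) = (1083/643, -1525/643, -2409/643, 1024/643).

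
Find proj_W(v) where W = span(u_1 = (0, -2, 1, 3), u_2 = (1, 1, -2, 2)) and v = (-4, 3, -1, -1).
proj_W(v) = (3/68, 101/68, -55/68, -141/68)

Set up U = [u_1 | ... | u_2] ∈ R^(4×2). The projector onto W = col(U) is P = U (U^T U)^(-1) U^T.
Compute U^T U =
  [14, 2]
  [2, 10],
and U^T v = (-10, -1).
Solve U^T U · c = U^T v for the coefficients: c = (-49/68, 3/68). The projection is proj_W(v) = U c.
Check: (v - proj_W(v)) · u_1 = 0  (should be 0).
Check: (v - proj_W(v)) · u_2 = 0  (should be 0).
Result: proj_W(v) = (3/68, 101/68, -55/68, -141/68).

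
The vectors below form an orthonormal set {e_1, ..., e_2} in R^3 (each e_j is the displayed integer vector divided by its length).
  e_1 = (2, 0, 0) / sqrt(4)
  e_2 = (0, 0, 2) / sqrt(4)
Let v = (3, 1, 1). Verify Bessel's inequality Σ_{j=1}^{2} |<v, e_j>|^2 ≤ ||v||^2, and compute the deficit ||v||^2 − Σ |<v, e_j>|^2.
Σ |<v, e_j>|^2 = 10; ||v||^2 = 11; deficit = 1

Write each e_j = u_j / sqrt(<u_j, u_j>) where u_j is the displayed integer vector. Then <v, e_j> = <v, u_j> / sqrt(<u_j, u_j>), so |<v, e_j>|^2 = <v, u_j>^2 / <u_j, u_j>.
Coefficients: <v, e_1> = 6/sqrt(4), <v, e_2> = 2/sqrt(4).
Square and sum: Σ |<v, e_j>|^2 = 10.
Compute ||v||^2 = v·v = 11.
Deficit = 11 − 10 = 1 ≥ 0, confirming Bessel's inequality. (The deficit equals ||v − Σ <v,e_j> e_j||^2, the squared distance from v to span{e_j}.)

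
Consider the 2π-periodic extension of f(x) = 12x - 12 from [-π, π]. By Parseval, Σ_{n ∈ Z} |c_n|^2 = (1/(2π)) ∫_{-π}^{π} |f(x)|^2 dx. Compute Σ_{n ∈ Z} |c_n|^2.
Σ |c_n|^2 = 48π^2 + 144

Expand and integrate term by term over [-π, π]:
  ∫ (12x)^2 dx = 144·(2π^3/3); ∫ 2·12·(-12)·x dx = 0 (odd integrand); ∫ (-12)^2 dx = 144·2π.
So (1/(2π)) ∫_{-π}^{π} (12x - 12)^2 dx = 144π^2/3 + 144 = 48π^2 + 144.
Parseval ⇒ Σ |c_n|^2 = 48π^2 + 144.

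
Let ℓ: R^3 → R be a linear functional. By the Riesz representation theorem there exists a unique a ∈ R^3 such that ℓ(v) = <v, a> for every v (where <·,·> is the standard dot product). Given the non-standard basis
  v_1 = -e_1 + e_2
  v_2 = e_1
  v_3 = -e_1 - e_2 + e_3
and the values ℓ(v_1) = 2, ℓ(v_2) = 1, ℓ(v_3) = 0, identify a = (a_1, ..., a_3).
a = (1, 3, 4)

Write a = (a_1, ..., a_3) in the standard basis. For each basis vector v_i, ℓ(v_i) = <v_i, a> is a linear equation in the a_j's. Collect the n equations into a matrix system V a = ℓ, where row i of V is v_i (expressed in the standard basis). Since V is invertible (lower-triangular with 1s on the diagonal, up to permutation), solve by back-substitution:
  V =
[[-1, 1, 0],
 [1, 0, 0],
 [-1, -1, 1]]
  V a = (2, 1, 0)
Solving gives a = (1, 3, 4).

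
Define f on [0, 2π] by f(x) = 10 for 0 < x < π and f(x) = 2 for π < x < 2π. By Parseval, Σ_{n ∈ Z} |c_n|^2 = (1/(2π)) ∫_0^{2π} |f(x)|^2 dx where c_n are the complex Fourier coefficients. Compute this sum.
Σ |c_n|^2 = 52

Parseval equates the L^2 energy of f (normalised by 1/(2π)) with the ℓ^2 sum of its Fourier coefficients: (1/(2π)) ∫_0^{2π} |f|^2 = Σ |c_n|^2.
Compute the left side: (1/(2π)) [∫_0^π 10^2 dx + ∫_π^{2π} 2^2 dx] = (1/(2π)) · (100π + 4π) = (100 + 4)/2 = 52.
So Σ_{n ∈ Z} |c_n|^2 = 52.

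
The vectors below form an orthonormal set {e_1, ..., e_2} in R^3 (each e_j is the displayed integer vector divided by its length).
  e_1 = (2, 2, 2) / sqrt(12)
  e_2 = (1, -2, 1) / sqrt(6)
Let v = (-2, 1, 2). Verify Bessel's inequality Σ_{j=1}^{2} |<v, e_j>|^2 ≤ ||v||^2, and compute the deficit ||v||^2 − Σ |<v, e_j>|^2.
Σ |<v, e_j>|^2 = 1; ||v||^2 = 9; deficit = 8

Write each e_j = u_j / sqrt(<u_j, u_j>) where u_j is the displayed integer vector. Then <v, e_j> = <v, u_j> / sqrt(<u_j, u_j>), so |<v, e_j>|^2 = <v, u_j>^2 / <u_j, u_j>.
Coefficients: <v, e_1> = 2/sqrt(12), <v, e_2> = -2/sqrt(6).
Square and sum: Σ |<v, e_j>|^2 = 1.
Compute ||v||^2 = v·v = 9.
Deficit = 9 − 1 = 8 ≥ 0, confirming Bessel's inequality. (The deficit equals ||v − Σ <v,e_j> e_j||^2, the squared distance from v to span{e_j}.)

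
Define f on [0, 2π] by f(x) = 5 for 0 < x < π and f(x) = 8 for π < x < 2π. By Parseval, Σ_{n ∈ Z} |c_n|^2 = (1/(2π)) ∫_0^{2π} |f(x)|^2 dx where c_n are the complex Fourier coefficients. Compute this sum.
Σ |c_n|^2 = 89/2

Parseval equates the L^2 energy of f (normalised by 1/(2π)) with the ℓ^2 sum of its Fourier coefficients: (1/(2π)) ∫_0^{2π} |f|^2 = Σ |c_n|^2.
Compute the left side: (1/(2π)) [∫_0^π 5^2 dx + ∫_π^{2π} 8^2 dx] = (1/(2π)) · (25π + 64π) = (25 + 64)/2 = 89/2.
So Σ_{n ∈ Z} |c_n|^2 = 89/2.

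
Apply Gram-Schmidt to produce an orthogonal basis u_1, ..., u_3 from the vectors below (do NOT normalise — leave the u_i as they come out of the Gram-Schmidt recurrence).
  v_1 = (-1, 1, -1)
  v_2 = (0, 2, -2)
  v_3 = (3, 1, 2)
Orthogonal basis:
  u_1 = (-1, 1, -1)
  u_2 = (4/3, 2/3, -2/3)
  u_3 = (0, 3/2, 3/2)

Apply the Gram-Schmidt recurrence
  u_1 = v_1
  u_i = v_i − Σ_{j<i} ((v_i · u_j) / (u_j · u_j)) · u_j.

Step by step this gives:
  u_1 = (-1, 1, -1)
  u_2 = (4/3, 2/3, -2/3)
  u_3 = (0, 3/2, 3/2)

Orthogonality check:
  u_2 · u_1 = 0 (should be 0)
  u_3 · u_1 = 0 (should be 0)
  u_3 · u_2 = 0 (should be 0)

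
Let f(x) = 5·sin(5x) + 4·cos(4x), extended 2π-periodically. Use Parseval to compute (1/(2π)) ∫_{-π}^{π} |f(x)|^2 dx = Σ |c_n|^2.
Σ |c_n|^2 = 41/2

Expand |f|^2 and use orthogonality of {sin(nx), cos(mx)} on [-π, π]:
  ∫_{-π}^{π} sin(nx)^2 dx = π, ∫ cos(mx)^2 dx = π, and cross terms integrate to 0.
So ∫_{-π}^{π} f(x)^2 dx = 5^2 · π + 4^2 · π = (25 + 16)π.
Divide by 2π: (25 + 16)/2 = 41/2.
By Parseval, this equals Σ |c_n|^2.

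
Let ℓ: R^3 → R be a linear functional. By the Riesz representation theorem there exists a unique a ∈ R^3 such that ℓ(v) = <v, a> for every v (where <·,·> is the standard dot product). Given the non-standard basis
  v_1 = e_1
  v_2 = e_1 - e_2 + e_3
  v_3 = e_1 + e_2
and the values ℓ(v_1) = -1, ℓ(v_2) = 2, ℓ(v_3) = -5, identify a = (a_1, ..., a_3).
a = (-1, -4, -1)

Write a = (a_1, ..., a_3) in the standard basis. For each basis vector v_i, ℓ(v_i) = <v_i, a> is a linear equation in the a_j's. Collect the n equations into a matrix system V a = ℓ, where row i of V is v_i (expressed in the standard basis). Since V is invertible (lower-triangular with 1s on the diagonal, up to permutation), solve by back-substitution:
  V =
[[1, 0, 0],
 [1, -1, 1],
 [1, 1, 0]]
  V a = (-1, 2, -5)
Solving gives a = (-1, -4, -1).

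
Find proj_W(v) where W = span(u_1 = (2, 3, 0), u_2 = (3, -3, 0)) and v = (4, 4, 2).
proj_W(v) = (4, 4, 0)

Set up U = [u_1 | ... | u_2] ∈ R^(3×2). The projector onto W = col(U) is P = U (U^T U)^(-1) U^T.
Compute U^T U =
  [13, -3]
  [-3, 18],
and U^T v = (20, 0).
Solve U^T U · c = U^T v for the coefficients: c = (8/5, 4/15). The projection is proj_W(v) = U c.
Check: (v - proj_W(v)) · u_1 = 0  (should be 0).
Check: (v - proj_W(v)) · u_2 = 0  (should be 0).
Result: proj_W(v) = (4, 4, 0).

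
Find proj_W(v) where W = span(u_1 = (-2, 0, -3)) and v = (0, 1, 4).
proj_W(v) = (24/13, 0, 36/13)

Set up U = [u_1 | ... | u_1] ∈ R^(3×1). The projector onto W = col(U) is P = U (U^T U)^(-1) U^T.
Compute U^T U =
  [13],
and U^T v = (-12).
Solve U^T U · c = U^T v for the coefficients: c = (-12/13). The projection is proj_W(v) = U c.
Check: (v - proj_W(v)) · u_1 = 0  (should be 0).
Result: proj_W(v) = (24/13, 0, 36/13).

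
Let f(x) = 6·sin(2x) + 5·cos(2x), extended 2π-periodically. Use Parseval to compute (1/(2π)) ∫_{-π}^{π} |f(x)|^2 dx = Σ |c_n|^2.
Σ |c_n|^2 = 61/2

Expand |f|^2 and use orthogonality of {sin(nx), cos(mx)} on [-π, π]:
  ∫_{-π}^{π} sin(nx)^2 dx = π, ∫ cos(mx)^2 dx = π, and cross terms integrate to 0.
So ∫_{-π}^{π} f(x)^2 dx = 6^2 · π + 5^2 · π = (36 + 25)π.
Divide by 2π: (36 + 25)/2 = 61/2.
By Parseval, this equals Σ |c_n|^2.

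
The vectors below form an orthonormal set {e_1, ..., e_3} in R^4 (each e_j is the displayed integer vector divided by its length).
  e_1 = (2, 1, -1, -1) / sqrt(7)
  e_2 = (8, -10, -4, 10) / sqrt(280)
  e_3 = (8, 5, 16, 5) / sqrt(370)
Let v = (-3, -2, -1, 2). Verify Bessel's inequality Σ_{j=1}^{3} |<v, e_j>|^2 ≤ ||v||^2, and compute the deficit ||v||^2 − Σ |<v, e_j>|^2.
Σ |<v, e_j>|^2 = 641/37; ||v||^2 = 18; deficit = 25/37

Write each e_j = u_j / sqrt(<u_j, u_j>) where u_j is the displayed integer vector. Then <v, e_j> = <v, u_j> / sqrt(<u_j, u_j>), so |<v, e_j>|^2 = <v, u_j>^2 / <u_j, u_j>.
Coefficients: <v, e_1> = -9/sqrt(7), <v, e_2> = 20/sqrt(280), <v, e_3> = -40/sqrt(370).
Square and sum: Σ |<v, e_j>|^2 = 641/37.
Compute ||v||^2 = v·v = 18.
Deficit = 18 − 641/37 = 25/37 ≥ 0, confirming Bessel's inequality. (The deficit equals ||v − Σ <v,e_j> e_j||^2, the squared distance from v to span{e_j}.)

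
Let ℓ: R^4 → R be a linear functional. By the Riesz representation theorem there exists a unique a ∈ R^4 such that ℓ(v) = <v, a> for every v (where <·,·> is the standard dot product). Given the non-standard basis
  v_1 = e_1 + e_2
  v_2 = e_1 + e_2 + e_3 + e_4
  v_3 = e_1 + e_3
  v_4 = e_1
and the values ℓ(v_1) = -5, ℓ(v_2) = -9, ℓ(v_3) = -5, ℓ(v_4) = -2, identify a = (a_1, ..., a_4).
a = (-2, -3, -3, -1)

Write a = (a_1, ..., a_4) in the standard basis. For each basis vector v_i, ℓ(v_i) = <v_i, a> is a linear equation in the a_j's. Collect the n equations into a matrix system V a = ℓ, where row i of V is v_i (expressed in the standard basis). Since V is invertible (lower-triangular with 1s on the diagonal, up to permutation), solve by back-substitution:
  V =
[[1, 1, 0, 0],
 [1, 1, 1, 1],
 [1, 0, 1, 0],
 [1, 0, 0, 0]]
  V a = (-5, -9, -5, -2)
Solving gives a = (-2, -3, -3, -1).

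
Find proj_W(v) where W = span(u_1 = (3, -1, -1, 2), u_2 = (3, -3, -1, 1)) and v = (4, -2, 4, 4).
proj_W(v) = (18/5, -6/5, -6/5, 12/5)

Set up U = [u_1 | ... | u_2] ∈ R^(4×2). The projector onto W = col(U) is P = U (U^T U)^(-1) U^T.
Compute U^T U =
  [15, 15]
  [15, 20],
and U^T v = (18, 18).
Solve U^T U · c = U^T v for the coefficients: c = (6/5, 0). The projection is proj_W(v) = U c.
Check: (v - proj_W(v)) · u_1 = 0  (should be 0).
Check: (v - proj_W(v)) · u_2 = 0  (should be 0).
Result: proj_W(v) = (18/5, -6/5, -6/5, 12/5).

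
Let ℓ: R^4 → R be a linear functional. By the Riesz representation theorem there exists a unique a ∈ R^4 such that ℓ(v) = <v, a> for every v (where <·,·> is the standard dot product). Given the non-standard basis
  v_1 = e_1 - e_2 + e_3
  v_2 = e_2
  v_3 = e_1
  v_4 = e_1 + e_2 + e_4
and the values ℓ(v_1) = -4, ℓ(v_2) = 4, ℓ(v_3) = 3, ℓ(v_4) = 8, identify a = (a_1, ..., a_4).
a = (3, 4, -3, 1)

Write a = (a_1, ..., a_4) in the standard basis. For each basis vector v_i, ℓ(v_i) = <v_i, a> is a linear equation in the a_j's. Collect the n equations into a matrix system V a = ℓ, where row i of V is v_i (expressed in the standard basis). Since V is invertible (lower-triangular with 1s on the diagonal, up to permutation), solve by back-substitution:
  V =
[[1, -1, 1, 0],
 [0, 1, 0, 0],
 [1, 0, 0, 0],
 [1, 1, 0, 1]]
  V a = (-4, 4, 3, 8)
Solving gives a = (3, 4, -3, 1).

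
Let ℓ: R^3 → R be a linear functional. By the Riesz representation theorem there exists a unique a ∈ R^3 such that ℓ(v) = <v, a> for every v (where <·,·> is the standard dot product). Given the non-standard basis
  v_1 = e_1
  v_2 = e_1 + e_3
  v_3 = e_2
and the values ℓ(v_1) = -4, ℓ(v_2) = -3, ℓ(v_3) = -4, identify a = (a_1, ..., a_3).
a = (-4, -4, 1)

Write a = (a_1, ..., a_3) in the standard basis. For each basis vector v_i, ℓ(v_i) = <v_i, a> is a linear equation in the a_j's. Collect the n equations into a matrix system V a = ℓ, where row i of V is v_i (expressed in the standard basis). Since V is invertible (lower-triangular with 1s on the diagonal, up to permutation), solve by back-substitution:
  V =
[[1, 0, 0],
 [1, 0, 1],
 [0, 1, 0]]
  V a = (-4, -3, -4)
Solving gives a = (-4, -4, 1).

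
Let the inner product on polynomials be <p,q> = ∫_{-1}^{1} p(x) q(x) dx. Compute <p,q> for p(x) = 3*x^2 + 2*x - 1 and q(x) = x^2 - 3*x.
<p,q> = -52/15

Expand the product: p(x)·q(x) = 3*x^4 - 7*x^3 - 7*x^2 + 3*x.
∫_{-1}^{1} of each monomial x^k gives [2/(k+1) if k even, 0 if k odd]. Integrating term-by-term (or equivalently evaluating the antiderivative F(x) = 3*x^5/5 - 7*x^4/4 - 7*x^3/3 + 3*x^2/2 at the endpoints):
  F(1) − F(−1) = -119/60 − (89/60) = -52/15.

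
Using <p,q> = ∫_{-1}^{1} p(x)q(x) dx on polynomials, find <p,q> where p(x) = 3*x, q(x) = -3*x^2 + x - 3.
<p,q> = 2

Expand the product: p(x)·q(x) = -9*x^3 + 3*x^2 - 9*x.
∫_{-1}^{1} of each monomial x^k gives [2/(k+1) if k even, 0 if k odd]. Integrating term-by-term (or equivalently evaluating the antiderivative F(x) = -9*x^4/4 + x^3 - 9*x^2/2 at the endpoints):
  F(1) − F(−1) = -23/4 − (-31/4) = 2.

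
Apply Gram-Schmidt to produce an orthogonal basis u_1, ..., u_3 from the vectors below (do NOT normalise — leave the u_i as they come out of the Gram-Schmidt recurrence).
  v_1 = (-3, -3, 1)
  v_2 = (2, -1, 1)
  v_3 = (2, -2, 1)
Orthogonal basis:
  u_1 = (-3, -3, 1)
  u_2 = (32/19, -25/19, 21/19)
  u_3 = (1/11, -5/22, -9/22)

Apply the Gram-Schmidt recurrence
  u_1 = v_1
  u_i = v_i − Σ_{j<i} ((v_i · u_j) / (u_j · u_j)) · u_j.

Step by step this gives:
  u_1 = (-3, -3, 1)
  u_2 = (32/19, -25/19, 21/19)
  u_3 = (1/11, -5/22, -9/22)

Orthogonality check:
  u_2 · u_1 = 0 (should be 0)
  u_3 · u_1 = 0 (should be 0)
  u_3 · u_2 = 0 (should be 0)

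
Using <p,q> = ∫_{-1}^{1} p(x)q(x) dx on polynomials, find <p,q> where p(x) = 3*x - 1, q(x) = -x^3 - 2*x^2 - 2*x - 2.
<p,q> = 2/15

Expand the product: p(x)·q(x) = -3*x^4 - 5*x^3 - 4*x^2 - 4*x + 2.
∫_{-1}^{1} of each monomial x^k gives [2/(k+1) if k even, 0 if k odd]. Integrating term-by-term (or equivalently evaluating the antiderivative F(x) = -3*x^5/5 - 5*x^4/4 - 4*x^3/3 - 2*x^2 + 2*x at the endpoints):
  F(1) − F(−1) = -191/60 − (-199/60) = 2/15.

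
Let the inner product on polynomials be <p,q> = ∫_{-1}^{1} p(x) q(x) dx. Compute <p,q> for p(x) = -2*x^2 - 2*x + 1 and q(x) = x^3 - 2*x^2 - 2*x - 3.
<p,q> = 2/15

Expand the product: p(x)·q(x) = -2*x^5 + 2*x^4 + 9*x^3 + 8*x^2 + 4*x - 3.
∫_{-1}^{1} of each monomial x^k gives [2/(k+1) if k even, 0 if k odd]. Integrating term-by-term (or equivalently evaluating the antiderivative F(x) = -x^6/3 + 2*x^5/5 + 9*x^4/4 + 8*x^3/3 + 2*x^2 - 3*x at the endpoints):
  F(1) − F(−1) = 239/60 − (77/20) = 2/15.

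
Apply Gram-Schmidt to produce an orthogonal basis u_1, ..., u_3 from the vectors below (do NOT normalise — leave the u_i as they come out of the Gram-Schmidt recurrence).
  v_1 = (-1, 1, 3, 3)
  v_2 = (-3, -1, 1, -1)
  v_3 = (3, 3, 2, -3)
Orthogonal basis:
  u_1 = (-1, 1, 3, 3)
  u_2 = (-29/10, -11/10, 7/10, -13/10)
  u_3 = (71/59, 149/59, 168/59, -194/59)

Apply the Gram-Schmidt recurrence
  u_1 = v_1
  u_i = v_i − Σ_{j<i} ((v_i · u_j) / (u_j · u_j)) · u_j.

Step by step this gives:
  u_1 = (-1, 1, 3, 3)
  u_2 = (-29/10, -11/10, 7/10, -13/10)
  u_3 = (71/59, 149/59, 168/59, -194/59)

Orthogonality check:
  u_2 · u_1 = 0 (should be 0)
  u_3 · u_1 = 0 (should be 0)
  u_3 · u_2 = 0 (should be 0)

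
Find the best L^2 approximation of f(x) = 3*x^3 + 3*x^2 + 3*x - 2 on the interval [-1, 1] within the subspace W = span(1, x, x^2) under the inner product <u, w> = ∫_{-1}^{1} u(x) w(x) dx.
g(x) = 3*x^2 + 24*x/5 - 2

The best approximation g ∈ W is the orthogonal projection of f onto W. Writing g = a_0 + a_1 x + a_2 x^2, the coefficients solve the normal equations G · a = b where
  G_{ij} = <φ_i, φ_j> and b_i = <f, φ_i>, with φ_0 = 1, φ_1 = x, φ_2 = x^2.
G =
  [2, 0, 2/3]
  [0, 2/3, 0]
  [2/3, 0, 2/5],
b = (-2, 16/5, -2/15).
Solving gives a_0 = -2, a_1 = 24/5, a_2 = 3, so
  g(x) = 3*x^2 + 24*x/5 - 2.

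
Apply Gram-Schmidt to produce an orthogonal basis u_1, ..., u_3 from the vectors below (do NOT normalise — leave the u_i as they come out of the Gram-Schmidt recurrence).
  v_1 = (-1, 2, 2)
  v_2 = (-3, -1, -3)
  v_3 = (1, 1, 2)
Orthogonal basis:
  u_1 = (-1, 2, 2)
  u_2 = (-32/9, 1/9, -17/9)
  u_3 = (-2/73, -9/146, 7/146)

Apply the Gram-Schmidt recurrence
  u_1 = v_1
  u_i = v_i − Σ_{j<i} ((v_i · u_j) / (u_j · u_j)) · u_j.

Step by step this gives:
  u_1 = (-1, 2, 2)
  u_2 = (-32/9, 1/9, -17/9)
  u_3 = (-2/73, -9/146, 7/146)

Orthogonality check:
  u_2 · u_1 = 0 (should be 0)
  u_3 · u_1 = 0 (should be 0)
  u_3 · u_2 = 0 (should be 0)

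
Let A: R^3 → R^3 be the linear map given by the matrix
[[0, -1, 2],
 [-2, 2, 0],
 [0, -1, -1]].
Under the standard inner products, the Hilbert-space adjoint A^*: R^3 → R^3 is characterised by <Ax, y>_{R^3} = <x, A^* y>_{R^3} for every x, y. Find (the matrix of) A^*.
A^* = A^T =
[[0, -2, 0],
 [-1, 2, -1],
 [2, 0, -1]]

For real matrices with standard dot products, the defining identity <Ax, y> = <x, A^* y> gives (Ax)^T y = x^T (A^*) y, i.e. x^T A^T y = x^T (A^*) y. Since this holds for all x, y, we must have A^* = A^T. Therefore
A^* =
[[0, -2, 0],
 [-1, 2, -1],
 [2, 0, -1]].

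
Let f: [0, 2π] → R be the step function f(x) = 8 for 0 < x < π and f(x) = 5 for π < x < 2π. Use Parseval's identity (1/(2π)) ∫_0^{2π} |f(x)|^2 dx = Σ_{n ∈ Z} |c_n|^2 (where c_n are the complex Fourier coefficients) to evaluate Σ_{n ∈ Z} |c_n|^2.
Σ |c_n|^2 = 89/2

Parseval equates the L^2 energy of f (normalised by 1/(2π)) with the ℓ^2 sum of its Fourier coefficients: (1/(2π)) ∫_0^{2π} |f|^2 = Σ |c_n|^2.
Compute the left side: (1/(2π)) [∫_0^π 8^2 dx + ∫_π^{2π} 5^2 dx] = (1/(2π)) · (64π + 25π) = (64 + 25)/2 = 89/2.
So Σ_{n ∈ Z} |c_n|^2 = 89/2.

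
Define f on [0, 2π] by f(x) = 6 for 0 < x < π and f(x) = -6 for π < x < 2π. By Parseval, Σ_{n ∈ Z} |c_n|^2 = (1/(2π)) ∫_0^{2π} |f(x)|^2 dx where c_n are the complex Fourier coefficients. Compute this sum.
Σ |c_n|^2 = 36

Parseval equates the L^2 energy of f (normalised by 1/(2π)) with the ℓ^2 sum of its Fourier coefficients: (1/(2π)) ∫_0^{2π} |f|^2 = Σ |c_n|^2.
Compute the left side: (1/(2π)) [∫_0^π 6^2 dx + ∫_π^{2π} (-6)^2 dx] = (1/(2π)) · (36π + 36π) = (36 + 36)/2 = 36.
So Σ_{n ∈ Z} |c_n|^2 = 36.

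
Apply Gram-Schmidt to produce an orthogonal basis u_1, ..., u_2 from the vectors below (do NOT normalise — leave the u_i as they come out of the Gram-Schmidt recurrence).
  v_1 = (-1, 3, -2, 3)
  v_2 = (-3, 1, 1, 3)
Orthogonal basis:
  u_1 = (-1, 3, -2, 3)
  u_2 = (-56/23, -16/23, 49/23, 30/23)

Apply the Gram-Schmidt recurrence
  u_1 = v_1
  u_i = v_i − Σ_{j<i} ((v_i · u_j) / (u_j · u_j)) · u_j.

Step by step this gives:
  u_1 = (-1, 3, -2, 3)
  u_2 = (-56/23, -16/23, 49/23, 30/23)

Orthogonality check:
  u_2 · u_1 = 0 (should be 0)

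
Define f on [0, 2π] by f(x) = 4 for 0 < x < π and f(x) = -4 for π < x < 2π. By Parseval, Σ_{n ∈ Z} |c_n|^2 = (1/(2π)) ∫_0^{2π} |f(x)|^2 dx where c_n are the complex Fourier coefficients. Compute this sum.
Σ |c_n|^2 = 16

Parseval equates the L^2 energy of f (normalised by 1/(2π)) with the ℓ^2 sum of its Fourier coefficients: (1/(2π)) ∫_0^{2π} |f|^2 = Σ |c_n|^2.
Compute the left side: (1/(2π)) [∫_0^π 4^2 dx + ∫_π^{2π} (-4)^2 dx] = (1/(2π)) · (16π + 16π) = (16 + 16)/2 = 16.
So Σ_{n ∈ Z} |c_n|^2 = 16.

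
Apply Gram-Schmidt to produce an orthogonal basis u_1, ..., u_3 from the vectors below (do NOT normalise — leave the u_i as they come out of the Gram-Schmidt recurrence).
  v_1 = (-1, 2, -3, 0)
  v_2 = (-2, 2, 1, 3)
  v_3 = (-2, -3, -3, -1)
Orthogonal basis:
  u_1 = (-1, 2, -3, 0)
  u_2 = (-25/14, 11/7, 23/14, 3)
  u_3 = (-626/243, -703/243, -260/243, 46/81)

Apply the Gram-Schmidt recurrence
  u_1 = v_1
  u_i = v_i − Σ_{j<i} ((v_i · u_j) / (u_j · u_j)) · u_j.

Step by step this gives:
  u_1 = (-1, 2, -3, 0)
  u_2 = (-25/14, 11/7, 23/14, 3)
  u_3 = (-626/243, -703/243, -260/243, 46/81)

Orthogonality check:
  u_2 · u_1 = 0 (should be 0)
  u_3 · u_1 = 0 (should be 0)
  u_3 · u_2 = 0 (should be 0)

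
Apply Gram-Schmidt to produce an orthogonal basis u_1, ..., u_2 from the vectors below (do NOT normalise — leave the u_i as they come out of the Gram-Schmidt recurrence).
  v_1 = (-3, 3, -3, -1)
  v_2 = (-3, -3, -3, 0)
Orthogonal basis:
  u_1 = (-3, 3, -3, -1)
  u_2 = (-57/28, -111/28, -57/28, 9/28)

Apply the Gram-Schmidt recurrence
  u_1 = v_1
  u_i = v_i − Σ_{j<i} ((v_i · u_j) / (u_j · u_j)) · u_j.

Step by step this gives:
  u_1 = (-3, 3, -3, -1)
  u_2 = (-57/28, -111/28, -57/28, 9/28)

Orthogonality check:
  u_2 · u_1 = 0 (should be 0)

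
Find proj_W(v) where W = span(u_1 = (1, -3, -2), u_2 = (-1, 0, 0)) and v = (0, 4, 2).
proj_W(v) = (0, 48/13, 32/13)

Set up U = [u_1 | ... | u_2] ∈ R^(3×2). The projector onto W = col(U) is P = U (U^T U)^(-1) U^T.
Compute U^T U =
  [14, -1]
  [-1, 1],
and U^T v = (-16, 0).
Solve U^T U · c = U^T v for the coefficients: c = (-16/13, -16/13). The projection is proj_W(v) = U c.
Check: (v - proj_W(v)) · u_1 = 0  (should be 0).
Check: (v - proj_W(v)) · u_2 = 0  (should be 0).
Result: proj_W(v) = (0, 48/13, 32/13).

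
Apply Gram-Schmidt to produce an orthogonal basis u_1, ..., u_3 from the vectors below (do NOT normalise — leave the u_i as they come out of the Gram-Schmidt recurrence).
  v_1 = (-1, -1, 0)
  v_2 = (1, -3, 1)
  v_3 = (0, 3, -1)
Orthogonal basis:
  u_1 = (-1, -1, 0)
  u_2 = (2, -2, 1)
  u_3 = (1/18, -1/18, -2/9)

Apply the Gram-Schmidt recurrence
  u_1 = v_1
  u_i = v_i − Σ_{j<i} ((v_i · u_j) / (u_j · u_j)) · u_j.

Step by step this gives:
  u_1 = (-1, -1, 0)
  u_2 = (2, -2, 1)
  u_3 = (1/18, -1/18, -2/9)

Orthogonality check:
  u_2 · u_1 = 0 (should be 0)
  u_3 · u_1 = 0 (should be 0)
  u_3 · u_2 = 0 (should be 0)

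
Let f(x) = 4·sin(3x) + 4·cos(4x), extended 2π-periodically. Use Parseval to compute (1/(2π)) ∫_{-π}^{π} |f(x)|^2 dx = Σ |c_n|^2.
Σ |c_n|^2 = 16

Expand |f|^2 and use orthogonality of {sin(nx), cos(mx)} on [-π, π]:
  ∫_{-π}^{π} sin(nx)^2 dx = π, ∫ cos(mx)^2 dx = π, and cross terms integrate to 0.
So ∫_{-π}^{π} f(x)^2 dx = 4^2 · π + 4^2 · π = (16 + 16)π.
Divide by 2π: (16 + 16)/2 = 16.
By Parseval, this equals Σ |c_n|^2.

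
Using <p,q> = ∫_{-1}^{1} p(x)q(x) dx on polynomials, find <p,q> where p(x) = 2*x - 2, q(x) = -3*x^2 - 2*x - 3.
<p,q> = 40/3

Expand the product: p(x)·q(x) = -6*x^3 + 2*x^2 - 2*x + 6.
∫_{-1}^{1} of each monomial x^k gives [2/(k+1) if k even, 0 if k odd]. Integrating term-by-term (or equivalently evaluating the antiderivative F(x) = -3*x^4/2 + 2*x^3/3 - x^2 + 6*x at the endpoints):
  F(1) − F(−1) = 25/6 − (-55/6) = 40/3.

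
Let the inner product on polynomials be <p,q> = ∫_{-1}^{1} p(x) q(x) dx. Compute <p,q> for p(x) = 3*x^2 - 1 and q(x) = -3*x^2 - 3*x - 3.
<p,q> = -8/5

Expand the product: p(x)·q(x) = -9*x^4 - 9*x^3 - 6*x^2 + 3*x + 3.
∫_{-1}^{1} of each monomial x^k gives [2/(k+1) if k even, 0 if k odd]. Integrating term-by-term (or equivalently evaluating the antiderivative F(x) = -9*x^5/5 - 9*x^4/4 - 2*x^3 + 3*x^2/2 + 3*x at the endpoints):
  F(1) − F(−1) = -31/20 − (1/20) = -8/5.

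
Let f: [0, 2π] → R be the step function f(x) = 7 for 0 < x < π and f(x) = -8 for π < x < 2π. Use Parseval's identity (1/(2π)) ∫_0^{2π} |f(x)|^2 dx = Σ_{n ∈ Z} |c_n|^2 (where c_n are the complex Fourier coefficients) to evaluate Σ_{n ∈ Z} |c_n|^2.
Σ |c_n|^2 = 113/2

Parseval equates the L^2 energy of f (normalised by 1/(2π)) with the ℓ^2 sum of its Fourier coefficients: (1/(2π)) ∫_0^{2π} |f|^2 = Σ |c_n|^2.
Compute the left side: (1/(2π)) [∫_0^π 7^2 dx + ∫_π^{2π} (-8)^2 dx] = (1/(2π)) · (49π + 64π) = (49 + 64)/2 = 113/2.
So Σ_{n ∈ Z} |c_n|^2 = 113/2.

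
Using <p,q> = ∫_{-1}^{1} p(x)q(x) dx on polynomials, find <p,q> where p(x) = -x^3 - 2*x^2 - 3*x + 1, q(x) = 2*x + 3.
<p,q> = -14/5

Expand the product: p(x)·q(x) = -2*x^4 - 7*x^3 - 12*x^2 - 7*x + 3.
∫_{-1}^{1} of each monomial x^k gives [2/(k+1) if k even, 0 if k odd]. Integrating term-by-term (or equivalently evaluating the antiderivative F(x) = -2*x^5/5 - 7*x^4/4 - 4*x^3 - 7*x^2/2 + 3*x at the endpoints):
  F(1) − F(−1) = -133/20 − (-77/20) = -14/5.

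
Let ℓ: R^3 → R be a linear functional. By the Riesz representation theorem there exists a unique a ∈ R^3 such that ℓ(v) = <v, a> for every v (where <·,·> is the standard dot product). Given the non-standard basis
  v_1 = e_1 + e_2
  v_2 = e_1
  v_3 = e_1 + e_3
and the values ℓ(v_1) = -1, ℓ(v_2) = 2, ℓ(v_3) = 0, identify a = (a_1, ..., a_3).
a = (2, -3, -2)

Write a = (a_1, ..., a_3) in the standard basis. For each basis vector v_i, ℓ(v_i) = <v_i, a> is a linear equation in the a_j's. Collect the n equations into a matrix system V a = ℓ, where row i of V is v_i (expressed in the standard basis). Since V is invertible (lower-triangular with 1s on the diagonal, up to permutation), solve by back-substitution:
  V =
[[1, 1, 0],
 [1, 0, 0],
 [1, 0, 1]]
  V a = (-1, 2, 0)
Solving gives a = (2, -3, -2).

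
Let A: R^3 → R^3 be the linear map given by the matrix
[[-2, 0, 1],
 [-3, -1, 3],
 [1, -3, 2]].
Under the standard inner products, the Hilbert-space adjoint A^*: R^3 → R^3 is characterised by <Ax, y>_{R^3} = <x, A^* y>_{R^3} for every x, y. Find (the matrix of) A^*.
A^* = A^T =
[[-2, -3, 1],
 [0, -1, -3],
 [1, 3, 2]]

For real matrices with standard dot products, the defining identity <Ax, y> = <x, A^* y> gives (Ax)^T y = x^T (A^*) y, i.e. x^T A^T y = x^T (A^*) y. Since this holds for all x, y, we must have A^* = A^T. Therefore
A^* =
[[-2, -3, 1],
 [0, -1, -3],
 [1, 3, 2]].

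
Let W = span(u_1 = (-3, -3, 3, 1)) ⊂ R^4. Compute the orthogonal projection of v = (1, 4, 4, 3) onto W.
proj_W(v) = (0, 0, 0, 0)

Set up U = [u_1 | ... | u_1] ∈ R^(4×1). The projector onto W = col(U) is P = U (U^T U)^(-1) U^T.
Compute U^T U =
  [28],
and U^T v = (0).
Solve U^T U · c = U^T v for the coefficients: c = (0). The projection is proj_W(v) = U c.
Check: (v - proj_W(v)) · u_1 = 0  (should be 0).
Result: proj_W(v) = (0, 0, 0, 0).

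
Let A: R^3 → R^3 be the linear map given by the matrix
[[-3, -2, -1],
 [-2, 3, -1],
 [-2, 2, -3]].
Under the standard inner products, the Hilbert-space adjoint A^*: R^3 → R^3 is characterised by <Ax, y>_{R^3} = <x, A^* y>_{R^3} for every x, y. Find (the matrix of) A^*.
A^* = A^T =
[[-3, -2, -2],
 [-2, 3, 2],
 [-1, -1, -3]]

For real matrices with standard dot products, the defining identity <Ax, y> = <x, A^* y> gives (Ax)^T y = x^T (A^*) y, i.e. x^T A^T y = x^T (A^*) y. Since this holds for all x, y, we must have A^* = A^T. Therefore
A^* =
[[-3, -2, -2],
 [-2, 3, 2],
 [-1, -1, -3]].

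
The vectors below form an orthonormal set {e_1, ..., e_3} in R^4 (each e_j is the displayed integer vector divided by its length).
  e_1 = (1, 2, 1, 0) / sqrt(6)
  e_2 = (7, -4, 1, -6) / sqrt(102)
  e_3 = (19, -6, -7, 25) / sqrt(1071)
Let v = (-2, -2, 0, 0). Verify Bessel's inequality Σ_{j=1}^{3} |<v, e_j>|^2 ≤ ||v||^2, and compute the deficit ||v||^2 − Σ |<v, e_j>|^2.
Σ |<v, e_j>|^2 = 440/63; ||v||^2 = 8; deficit = 64/63

Write each e_j = u_j / sqrt(<u_j, u_j>) where u_j is the displayed integer vector. Then <v, e_j> = <v, u_j> / sqrt(<u_j, u_j>), so |<v, e_j>|^2 = <v, u_j>^2 / <u_j, u_j>.
Coefficients: <v, e_1> = -6/sqrt(6), <v, e_2> = -6/sqrt(102), <v, e_3> = -26/sqrt(1071).
Square and sum: Σ |<v, e_j>|^2 = 440/63.
Compute ||v||^2 = v·v = 8.
Deficit = 8 − 440/63 = 64/63 ≥ 0, confirming Bessel's inequality. (The deficit equals ||v − Σ <v,e_j> e_j||^2, the squared distance from v to span{e_j}.)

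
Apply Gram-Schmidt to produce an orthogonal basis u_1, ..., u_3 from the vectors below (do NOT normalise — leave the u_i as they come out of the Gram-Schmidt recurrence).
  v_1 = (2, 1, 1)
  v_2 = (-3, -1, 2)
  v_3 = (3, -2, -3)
Orthogonal basis:
  u_1 = (2, 1, 1)
  u_2 = (-4/3, -1/6, 17/6)
  u_3 = (60/59, -140/59, 20/59)

Apply the Gram-Schmidt recurrence
  u_1 = v_1
  u_i = v_i − Σ_{j<i} ((v_i · u_j) / (u_j · u_j)) · u_j.

Step by step this gives:
  u_1 = (2, 1, 1)
  u_2 = (-4/3, -1/6, 17/6)
  u_3 = (60/59, -140/59, 20/59)

Orthogonality check:
  u_2 · u_1 = 0 (should be 0)
  u_3 · u_1 = 0 (should be 0)
  u_3 · u_2 = 0 (should be 0)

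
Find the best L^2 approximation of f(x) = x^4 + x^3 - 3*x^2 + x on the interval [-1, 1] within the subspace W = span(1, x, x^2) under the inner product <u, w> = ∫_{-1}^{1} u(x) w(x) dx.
g(x) = -15*x^2/7 + 8*x/5 - 3/35

The best approximation g ∈ W is the orthogonal projection of f onto W. Writing g = a_0 + a_1 x + a_2 x^2, the coefficients solve the normal equations G · a = b where
  G_{ij} = <φ_i, φ_j> and b_i = <f, φ_i>, with φ_0 = 1, φ_1 = x, φ_2 = x^2.
G =
  [2, 0, 2/3]
  [0, 2/3, 0]
  [2/3, 0, 2/5],
b = (-8/5, 16/15, -32/35).
Solving gives a_0 = -3/35, a_1 = 8/5, a_2 = -15/7, so
  g(x) = -15*x^2/7 + 8*x/5 - 3/35.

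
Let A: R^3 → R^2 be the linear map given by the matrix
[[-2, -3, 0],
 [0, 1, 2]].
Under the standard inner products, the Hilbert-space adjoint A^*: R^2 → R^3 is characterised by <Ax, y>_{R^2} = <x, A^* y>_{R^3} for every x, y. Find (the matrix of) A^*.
A^* = A^T =
[[-2, 0],
 [-3, 1],
 [0, 2]]

For real matrices with standard dot products, the defining identity <Ax, y> = <x, A^* y> gives (Ax)^T y = x^T (A^*) y, i.e. x^T A^T y = x^T (A^*) y. Since this holds for all x, y, we must have A^* = A^T. Therefore
A^* =
[[-2, 0],
 [-3, 1],
 [0, 2]].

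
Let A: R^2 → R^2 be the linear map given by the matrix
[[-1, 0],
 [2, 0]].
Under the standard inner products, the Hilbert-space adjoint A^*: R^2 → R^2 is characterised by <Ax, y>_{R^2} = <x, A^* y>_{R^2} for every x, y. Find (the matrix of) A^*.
A^* = A^T =
[[-1, 2],
 [0, 0]]

For real matrices with standard dot products, the defining identity <Ax, y> = <x, A^* y> gives (Ax)^T y = x^T (A^*) y, i.e. x^T A^T y = x^T (A^*) y. Since this holds for all x, y, we must have A^* = A^T. Therefore
A^* =
[[-1, 2],
 [0, 0]].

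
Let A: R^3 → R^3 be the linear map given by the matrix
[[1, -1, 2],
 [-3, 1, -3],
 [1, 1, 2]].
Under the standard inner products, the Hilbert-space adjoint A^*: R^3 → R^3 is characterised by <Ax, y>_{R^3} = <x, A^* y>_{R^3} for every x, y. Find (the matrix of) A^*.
A^* = A^T =
[[1, -3, 1],
 [-1, 1, 1],
 [2, -3, 2]]

For real matrices with standard dot products, the defining identity <Ax, y> = <x, A^* y> gives (Ax)^T y = x^T (A^*) y, i.e. x^T A^T y = x^T (A^*) y. Since this holds for all x, y, we must have A^* = A^T. Therefore
A^* =
[[1, -3, 1],
 [-1, 1, 1],
 [2, -3, 2]].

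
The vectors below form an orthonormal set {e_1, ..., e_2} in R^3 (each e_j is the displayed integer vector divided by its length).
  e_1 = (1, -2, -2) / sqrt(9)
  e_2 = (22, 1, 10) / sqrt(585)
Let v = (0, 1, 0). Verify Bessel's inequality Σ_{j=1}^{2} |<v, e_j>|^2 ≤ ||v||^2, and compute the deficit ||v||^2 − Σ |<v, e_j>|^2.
Σ |<v, e_j>|^2 = 29/65; ||v||^2 = 1; deficit = 36/65

Write each e_j = u_j / sqrt(<u_j, u_j>) where u_j is the displayed integer vector. Then <v, e_j> = <v, u_j> / sqrt(<u_j, u_j>), so |<v, e_j>|^2 = <v, u_j>^2 / <u_j, u_j>.
Coefficients: <v, e_1> = -2/sqrt(9), <v, e_2> = 1/sqrt(585).
Square and sum: Σ |<v, e_j>|^2 = 29/65.
Compute ||v||^2 = v·v = 1.
Deficit = 1 − 29/65 = 36/65 ≥ 0, confirming Bessel's inequality. (The deficit equals ||v − Σ <v,e_j> e_j||^2, the squared distance from v to span{e_j}.)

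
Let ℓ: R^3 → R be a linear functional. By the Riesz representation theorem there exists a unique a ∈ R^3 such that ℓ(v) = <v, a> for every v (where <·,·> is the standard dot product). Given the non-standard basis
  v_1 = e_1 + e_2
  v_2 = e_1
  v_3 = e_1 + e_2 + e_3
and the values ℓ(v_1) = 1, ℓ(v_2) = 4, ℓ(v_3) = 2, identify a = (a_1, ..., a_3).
a = (4, -3, 1)

Write a = (a_1, ..., a_3) in the standard basis. For each basis vector v_i, ℓ(v_i) = <v_i, a> is a linear equation in the a_j's. Collect the n equations into a matrix system V a = ℓ, where row i of V is v_i (expressed in the standard basis). Since V is invertible (lower-triangular with 1s on the diagonal, up to permutation), solve by back-substitution:
  V =
[[1, 1, 0],
 [1, 0, 0],
 [1, 1, 1]]
  V a = (1, 4, 2)
Solving gives a = (4, -3, 1).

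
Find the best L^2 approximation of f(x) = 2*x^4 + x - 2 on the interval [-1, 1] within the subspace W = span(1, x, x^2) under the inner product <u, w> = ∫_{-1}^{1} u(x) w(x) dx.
g(x) = 12*x^2/7 + x - 76/35

The best approximation g ∈ W is the orthogonal projection of f onto W. Writing g = a_0 + a_1 x + a_2 x^2, the coefficients solve the normal equations G · a = b where
  G_{ij} = <φ_i, φ_j> and b_i = <f, φ_i>, with φ_0 = 1, φ_1 = x, φ_2 = x^2.
G =
  [2, 0, 2/3]
  [0, 2/3, 0]
  [2/3, 0, 2/5],
b = (-16/5, 2/3, -16/21).
Solving gives a_0 = -76/35, a_1 = 1, a_2 = 12/7, so
  g(x) = 12*x^2/7 + x - 76/35.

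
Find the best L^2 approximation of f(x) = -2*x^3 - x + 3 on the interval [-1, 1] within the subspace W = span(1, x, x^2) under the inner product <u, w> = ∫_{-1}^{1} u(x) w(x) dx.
g(x) = 3 - 11*x/5

The best approximation g ∈ W is the orthogonal projection of f onto W. Writing g = a_0 + a_1 x + a_2 x^2, the coefficients solve the normal equations G · a = b where
  G_{ij} = <φ_i, φ_j> and b_i = <f, φ_i>, with φ_0 = 1, φ_1 = x, φ_2 = x^2.
G =
  [2, 0, 2/3]
  [0, 2/3, 0]
  [2/3, 0, 2/5],
b = (6, -22/15, 2).
Solving gives a_0 = 3, a_1 = -11/5, a_2 = 0, so
  g(x) = 3 - 11*x/5.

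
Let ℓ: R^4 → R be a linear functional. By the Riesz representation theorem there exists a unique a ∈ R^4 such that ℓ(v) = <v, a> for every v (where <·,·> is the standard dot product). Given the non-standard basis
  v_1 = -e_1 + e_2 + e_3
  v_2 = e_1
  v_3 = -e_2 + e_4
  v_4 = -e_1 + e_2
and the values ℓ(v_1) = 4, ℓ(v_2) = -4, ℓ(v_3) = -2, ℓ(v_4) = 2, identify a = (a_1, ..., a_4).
a = (-4, -2, 2, -4)

Write a = (a_1, ..., a_4) in the standard basis. For each basis vector v_i, ℓ(v_i) = <v_i, a> is a linear equation in the a_j's. Collect the n equations into a matrix system V a = ℓ, where row i of V is v_i (expressed in the standard basis). Since V is invertible (lower-triangular with 1s on the diagonal, up to permutation), solve by back-substitution:
  V =
[[-1, 1, 1, 0],
 [1, 0, 0, 0],
 [0, -1, 0, 1],
 [-1, 1, 0, 0]]
  V a = (4, -4, -2, 2)
Solving gives a = (-4, -2, 2, -4).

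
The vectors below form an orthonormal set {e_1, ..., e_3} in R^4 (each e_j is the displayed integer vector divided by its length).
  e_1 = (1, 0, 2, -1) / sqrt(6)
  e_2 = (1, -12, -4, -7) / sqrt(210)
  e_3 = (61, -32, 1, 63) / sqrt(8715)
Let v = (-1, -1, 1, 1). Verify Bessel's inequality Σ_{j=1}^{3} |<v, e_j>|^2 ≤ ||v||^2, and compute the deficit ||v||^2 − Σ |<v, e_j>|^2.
Σ |<v, e_j>|^2 = 35/249; ||v||^2 = 4; deficit = 961/249

Write each e_j = u_j / sqrt(<u_j, u_j>) where u_j is the displayed integer vector. Then <v, e_j> = <v, u_j> / sqrt(<u_j, u_j>), so |<v, e_j>|^2 = <v, u_j>^2 / <u_j, u_j>.
Coefficients: <v, e_1> = 0/sqrt(6), <v, e_2> = 0/sqrt(210), <v, e_3> = 35/sqrt(8715).
Square and sum: Σ |<v, e_j>|^2 = 35/249.
Compute ||v||^2 = v·v = 4.
Deficit = 4 − 35/249 = 961/249 ≥ 0, confirming Bessel's inequality. (The deficit equals ||v − Σ <v,e_j> e_j||^2, the squared distance from v to span{e_j}.)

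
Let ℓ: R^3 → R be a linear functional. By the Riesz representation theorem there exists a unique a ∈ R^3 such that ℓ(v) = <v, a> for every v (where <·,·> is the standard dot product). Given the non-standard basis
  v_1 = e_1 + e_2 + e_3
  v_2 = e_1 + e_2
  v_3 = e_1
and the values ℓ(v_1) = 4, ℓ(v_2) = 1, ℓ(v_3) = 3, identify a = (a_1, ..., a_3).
a = (3, -2, 3)

Write a = (a_1, ..., a_3) in the standard basis. For each basis vector v_i, ℓ(v_i) = <v_i, a> is a linear equation in the a_j's. Collect the n equations into a matrix system V a = ℓ, where row i of V is v_i (expressed in the standard basis). Since V is invertible (lower-triangular with 1s on the diagonal, up to permutation), solve by back-substitution:
  V =
[[1, 1, 1],
 [1, 1, 0],
 [1, 0, 0]]
  V a = (4, 1, 3)
Solving gives a = (3, -2, 3).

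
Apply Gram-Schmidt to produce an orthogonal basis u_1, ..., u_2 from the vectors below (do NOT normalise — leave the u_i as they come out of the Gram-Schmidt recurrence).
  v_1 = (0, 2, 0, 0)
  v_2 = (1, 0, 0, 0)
Orthogonal basis:
  u_1 = (0, 2, 0, 0)
  u_2 = (1, 0, 0, 0)

Apply the Gram-Schmidt recurrence
  u_1 = v_1
  u_i = v_i − Σ_{j<i} ((v_i · u_j) / (u_j · u_j)) · u_j.

Step by step this gives:
  u_1 = (0, 2, 0, 0)
  u_2 = (1, 0, 0, 0)

Orthogonality check:
  u_2 · u_1 = 0 (should be 0)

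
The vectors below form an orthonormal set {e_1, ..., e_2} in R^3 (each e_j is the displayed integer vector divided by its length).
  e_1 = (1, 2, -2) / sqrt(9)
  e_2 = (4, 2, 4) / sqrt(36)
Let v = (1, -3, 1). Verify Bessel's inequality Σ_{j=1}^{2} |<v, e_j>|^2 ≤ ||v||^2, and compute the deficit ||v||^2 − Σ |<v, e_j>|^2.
Σ |<v, e_j>|^2 = 50/9; ||v||^2 = 11; deficit = 49/9

Write each e_j = u_j / sqrt(<u_j, u_j>) where u_j is the displayed integer vector. Then <v, e_j> = <v, u_j> / sqrt(<u_j, u_j>), so |<v, e_j>|^2 = <v, u_j>^2 / <u_j, u_j>.
Coefficients: <v, e_1> = -7/sqrt(9), <v, e_2> = 2/sqrt(36).
Square and sum: Σ |<v, e_j>|^2 = 50/9.
Compute ||v||^2 = v·v = 11.
Deficit = 11 − 50/9 = 49/9 ≥ 0, confirming Bessel's inequality. (The deficit equals ||v − Σ <v,e_j> e_j||^2, the squared distance from v to span{e_j}.)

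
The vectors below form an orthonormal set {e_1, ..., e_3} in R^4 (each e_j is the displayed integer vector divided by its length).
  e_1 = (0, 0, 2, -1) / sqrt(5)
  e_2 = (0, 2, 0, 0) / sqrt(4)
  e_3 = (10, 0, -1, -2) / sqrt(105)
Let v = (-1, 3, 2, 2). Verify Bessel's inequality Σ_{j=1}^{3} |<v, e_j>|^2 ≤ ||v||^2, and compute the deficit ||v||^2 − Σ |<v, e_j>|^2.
Σ |<v, e_j>|^2 = 257/21; ||v||^2 = 18; deficit = 121/21

Write each e_j = u_j / sqrt(<u_j, u_j>) where u_j is the displayed integer vector. Then <v, e_j> = <v, u_j> / sqrt(<u_j, u_j>), so |<v, e_j>|^2 = <v, u_j>^2 / <u_j, u_j>.
Coefficients: <v, e_1> = 2/sqrt(5), <v, e_2> = 6/sqrt(4), <v, e_3> = -16/sqrt(105).
Square and sum: Σ |<v, e_j>|^2 = 257/21.
Compute ||v||^2 = v·v = 18.
Deficit = 18 − 257/21 = 121/21 ≥ 0, confirming Bessel's inequality. (The deficit equals ||v − Σ <v,e_j> e_j||^2, the squared distance from v to span{e_j}.)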